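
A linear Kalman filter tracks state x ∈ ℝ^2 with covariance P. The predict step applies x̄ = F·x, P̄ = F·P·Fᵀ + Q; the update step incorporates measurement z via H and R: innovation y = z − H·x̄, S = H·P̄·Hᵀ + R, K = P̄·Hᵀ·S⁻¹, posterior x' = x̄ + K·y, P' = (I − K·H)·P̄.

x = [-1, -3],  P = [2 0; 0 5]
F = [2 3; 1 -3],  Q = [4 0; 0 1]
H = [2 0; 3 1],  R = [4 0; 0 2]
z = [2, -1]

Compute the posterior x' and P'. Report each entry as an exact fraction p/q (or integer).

x' = [401/743, -1778/743]
P' = [1169/1486 -3247/1486; -3247/1486 11701/1486]

x̄ = F·x = [-11, 8]
P̄ = F·P·Fᵀ + Q = [57 -41; -41 48]
y = z − H·x̄ = [24, 24]
S = H·P̄·Hᵀ + R = [232 260; 260 317]
K = P̄·Hᵀ·S⁻¹ = [1169/2972 65/743; -3247/2972 490/743]
x' = x̄ + K·y = [401/743, -1778/743]
P' = (I − K·H)·P̄ = [1169/1486 -3247/1486; -3247/1486 11701/1486]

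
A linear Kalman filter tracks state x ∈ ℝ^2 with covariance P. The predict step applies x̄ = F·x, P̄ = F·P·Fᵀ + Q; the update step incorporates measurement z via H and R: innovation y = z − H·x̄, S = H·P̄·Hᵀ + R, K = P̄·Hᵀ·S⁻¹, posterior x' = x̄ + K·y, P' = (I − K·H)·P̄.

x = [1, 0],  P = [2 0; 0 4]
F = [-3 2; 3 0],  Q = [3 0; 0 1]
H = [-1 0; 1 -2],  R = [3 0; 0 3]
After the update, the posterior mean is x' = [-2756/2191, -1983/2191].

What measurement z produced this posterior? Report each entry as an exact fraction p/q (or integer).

z = [2, 1]

x̄ = F·x = [-3, 3]
P̄ = F·P·Fᵀ + Q = [37 -18; -18 19]
S = H·P̄·Hᵀ + R = [40 -73; -73 188]
K = P̄·Hᵀ·S⁻¹ = [-1627/2191 219/2191; -704/2191 -926/2191]
x' − x̄ = [3817/2191, -8556/2191] = K·y
y = (KᵀK)⁻¹·Kᵀ·(x' − x̄) = [-1, 10]
z = y + H·x̄ = [-1, 10] + [3, -9] = [2, 1]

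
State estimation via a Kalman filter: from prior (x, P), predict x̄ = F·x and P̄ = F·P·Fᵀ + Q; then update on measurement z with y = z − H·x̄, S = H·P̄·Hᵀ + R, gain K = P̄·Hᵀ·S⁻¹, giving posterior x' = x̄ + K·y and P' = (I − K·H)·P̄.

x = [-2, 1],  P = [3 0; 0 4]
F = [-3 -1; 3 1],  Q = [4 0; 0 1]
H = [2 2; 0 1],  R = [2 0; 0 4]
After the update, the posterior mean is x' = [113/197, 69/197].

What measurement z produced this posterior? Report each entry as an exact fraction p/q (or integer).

x̄ = F·x = [5, -5]
P̄ = F·P·Fᵀ + Q = [35 -31; -31 32]
S = H·P̄·Hᵀ + R = [22 2; 2 36]
K = P̄·Hᵀ·S⁻¹ = [175/394 -349/394; 2/197 175/197]
x' − x̄ = [-872/197, 1054/197] = K·y
y = (KᵀK)⁻¹·Kᵀ·(x' − x̄) = [2, 6]
z = y + H·x̄ = [2, 6] + [0, -5] = [2, 1]

z = [2, 1]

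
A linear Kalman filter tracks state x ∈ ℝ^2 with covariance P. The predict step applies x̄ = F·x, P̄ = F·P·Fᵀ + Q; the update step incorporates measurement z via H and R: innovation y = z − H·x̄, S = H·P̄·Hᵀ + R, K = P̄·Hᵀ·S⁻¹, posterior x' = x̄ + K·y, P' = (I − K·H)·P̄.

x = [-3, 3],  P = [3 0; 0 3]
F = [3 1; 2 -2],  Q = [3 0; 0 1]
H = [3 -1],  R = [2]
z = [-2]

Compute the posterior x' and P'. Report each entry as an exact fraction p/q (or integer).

x̄ = F·x = [-6, -12]
P̄ = F·P·Fᵀ + Q = [33 12; 12 25]
y = z − H·x̄ = [4]
S = H·P̄·Hᵀ + R = [252]
K = P̄·Hᵀ·S⁻¹ = [29/84; 11/252]
x' = x̄ + K·y = [-97/21, -745/63]
P' = (I − K·H)·P̄ = [83/28 689/84; 689/84 6179/252]

x' = [-97/21, -745/63]
P' = [83/28 689/84; 689/84 6179/252]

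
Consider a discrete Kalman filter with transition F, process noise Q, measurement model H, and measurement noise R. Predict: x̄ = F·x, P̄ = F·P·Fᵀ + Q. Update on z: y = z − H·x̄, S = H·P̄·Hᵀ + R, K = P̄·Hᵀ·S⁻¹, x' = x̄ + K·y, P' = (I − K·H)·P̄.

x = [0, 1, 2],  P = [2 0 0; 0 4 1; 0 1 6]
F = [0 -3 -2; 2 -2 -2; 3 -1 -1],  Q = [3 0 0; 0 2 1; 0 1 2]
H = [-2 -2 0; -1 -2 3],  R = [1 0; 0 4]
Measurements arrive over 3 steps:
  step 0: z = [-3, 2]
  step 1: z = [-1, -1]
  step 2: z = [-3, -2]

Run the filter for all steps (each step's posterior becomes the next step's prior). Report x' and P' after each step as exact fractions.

step 0: x' = [9771/20161, 20120/20161, 29655/20161], P' = [185347/100805 -174386/100805 -74267/100805; -174386/100805 188573/100805 87156/100805; -74267/100805 87156/100805 82827/100805]
step 1: x' = [-191904783/642538327, 509312579/642538327, 349509364/642538327], P' = [2629865843/1927614981 -2415494839/1927614981 -952925605/1927614981; -2415494839/1927614981 2682177209/1927614981 1199487293/1927614981; -952925605/1927614981 1199487293/1927614981 1299991631/1927614981]
step 2: x' = [17968563882900/27094104663469, 22319502035637/27094104663469, 7567982912056/27094104663469], P' = [36928815758739/27094104663469 -33903547002901/27094104663469 -13357589455601/27094104663469; -33903547002901/27094104663469 37635699049425/27094104663469 16809533764435/27094104663469; -13357589455601/27094104663469 16809533764435/27094104663469 18222883023463/27094104663469]

step 0: x̄ = F·x = [-7, -6, -3]
step 0: P̄ = F·P·Fᵀ + Q = [75 58 29; 58 58 37; 29 37 32]
step 0: y = z − H·x̄ = [-29, -8]
step 0: S = H·P̄·Hᵀ + R = [997 334; 334 213]
step 0: K = P̄·Hᵀ·S⁻¹ = [-21922/100805 -14844/100805; -28374/100805 14677/100805; -25778/100805 37109/100805]
step 0: x' = x̄ + K·y = [9771/20161, 20120/20161, 29655/20161]
step 0: P' = (I − K·H)·P̄ = [185347/100805 -174386/100805 -74267/100805; -174386/100805 188573/100805 87156/100805; -74267/100805 87156/100805 82827/100805]
step 1: x̄ = F·x = [-119670/20161, -80008/20161, -20462/20161]
step 1: P̄ = F·P·Fᵀ + Q = [3376752/100805 735538/20161 3182229/100805; 735538/20161 943014/20161 818707/20161; 3182229/100805 818707/20161 3807363/100805]
step 1: y = z − H·x̄ = [-419517/20161, -238461/20161]
step 1: S = H·P̄·Hᵀ + R = [61889613/100805 805068/20161; 805068/20161 680297/20161]
step 1: K = P̄·Hᵀ·S⁻¹ = [-428742008/1927614981 -54804415/642538327; -533364740/1927614981 54133525/642538327; -493123376/1927614981 204493826/642538327]
step 1: x' = x̄ + K·y = [-191904783/642538327, 509312579/642538327, 349509364/642538327]
step 1: P' = (I − K·H)·P̄ = [2629865843/1927614981 -2415494839/1927614981 -952925605/1927614981; -2415494839/1927614981 2682177209/1927614981 1199487293/1927614981; -952925605/1927614981 1199487293/1927614981 1299991631/1927614981]
step 2: x̄ = F·x = [-2226956465/642538327, -2101453452/642538327, -1434536292/642538327]
step 2: P̄ = F·P·Fᵀ + Q = [49516253864/1927614981 51592574162/1927614981 44100958535/1927614981; 51592574162/1927614981 66846630590/1927614981 57416460443/1927614981; 44100958535/1927614981 57416460443/1927614981 54115688639/1927614981]
step 2: y = z − H·x̄ = [-10584434815/642538327, -3411331147/642538327]
step 2: S = H·P̄·Hᵀ + R = [880119746093/1927614981 22289987064/642538327; 22289987064/642538327 21473818007/642538327]
step 2: K = P̄·Hᵀ·S⁻¹ = [-6050537511676/27094104663469 -2298622529935/27094104663469; -7464304093048/27094104663469 2265187549339/27094104663469; -6903888617668/27094104663469 8601792749280/27094104663469]
step 2: x' = x̄ + K·y = [17968563882900/27094104663469, 22319502035637/27094104663469, 7567982912056/27094104663469]
step 2: P' = (I − K·H)·P̄ = [36928815758739/27094104663469 -33903547002901/27094104663469 -13357589455601/27094104663469; -33903547002901/27094104663469 37635699049425/27094104663469 16809533764435/27094104663469; -13357589455601/27094104663469 16809533764435/27094104663469 18222883023463/27094104663469]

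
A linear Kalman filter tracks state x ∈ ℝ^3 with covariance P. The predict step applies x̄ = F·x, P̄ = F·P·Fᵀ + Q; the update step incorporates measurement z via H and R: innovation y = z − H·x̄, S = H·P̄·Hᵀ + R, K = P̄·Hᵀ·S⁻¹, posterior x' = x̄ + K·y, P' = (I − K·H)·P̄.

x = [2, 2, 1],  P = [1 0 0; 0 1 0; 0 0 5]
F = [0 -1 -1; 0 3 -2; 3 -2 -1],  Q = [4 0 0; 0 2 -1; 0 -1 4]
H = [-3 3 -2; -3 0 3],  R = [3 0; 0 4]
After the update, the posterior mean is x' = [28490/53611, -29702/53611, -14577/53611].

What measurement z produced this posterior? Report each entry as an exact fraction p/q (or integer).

x̄ = F·x = [-3, 4, 1]
P̄ = F·P·Fᵀ + Q = [10 7 7; 7 31 3; 7 3 22]
S = H·P̄·Hᵀ + R = [382 -99; -99 166]
K = P̄·Hᵀ·S⁻¹ = [-4709/53611 -5715/53611; 9768/53611 1950/53611; -4841/53611 11646/53611]
x' − x̄ = [189323/53611, -244146/53611, -68188/53611] = K·y
y = (KᵀK)⁻¹·Kᵀ·(x' − x̄) = [-22, -15]
z = y + H·x̄ = [-22, -15] + [19, 12] = [-3, -3]

z = [-3, -3]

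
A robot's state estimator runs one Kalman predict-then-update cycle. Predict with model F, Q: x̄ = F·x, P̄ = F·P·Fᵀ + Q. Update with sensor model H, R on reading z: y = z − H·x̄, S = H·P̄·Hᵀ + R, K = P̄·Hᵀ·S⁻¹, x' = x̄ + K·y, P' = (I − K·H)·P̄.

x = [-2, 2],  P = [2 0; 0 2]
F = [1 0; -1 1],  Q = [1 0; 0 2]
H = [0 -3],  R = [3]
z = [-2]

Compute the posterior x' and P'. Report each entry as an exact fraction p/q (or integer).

x' = [-18/19, 16/19]
P' = [45/19 -2/19; -2/19 6/19]

x̄ = F·x = [-2, 4]
P̄ = F·P·Fᵀ + Q = [3 -2; -2 6]
y = z − H·x̄ = [10]
S = H·P̄·Hᵀ + R = [57]
K = P̄·Hᵀ·S⁻¹ = [2/19; -6/19]
x' = x̄ + K·y = [-18/19, 16/19]
P' = (I − K·H)·P̄ = [45/19 -2/19; -2/19 6/19]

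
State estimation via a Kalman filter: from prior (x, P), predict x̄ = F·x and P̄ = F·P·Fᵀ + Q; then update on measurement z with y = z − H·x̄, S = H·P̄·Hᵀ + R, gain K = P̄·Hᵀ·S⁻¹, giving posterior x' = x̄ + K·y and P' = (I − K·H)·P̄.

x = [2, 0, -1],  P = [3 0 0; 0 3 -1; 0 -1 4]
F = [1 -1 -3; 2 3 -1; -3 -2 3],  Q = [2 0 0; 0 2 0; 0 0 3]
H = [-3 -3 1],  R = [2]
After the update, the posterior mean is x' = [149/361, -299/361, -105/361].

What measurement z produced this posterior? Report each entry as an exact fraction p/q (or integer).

x̄ = F·x = [5, 5, -9]
P̄ = F·P·Fᵀ + Q = [38 17 -42; 17 51 -59; -42 -59 90]
S = H·P̄·Hᵀ + R = [1805]
K = P̄·Hᵀ·S⁻¹ = [-207/1805; -263/1805; 393/1805]
x' − x̄ = [-1656/361, -2104/361, 3144/361] = K·y
y = (KᵀK)⁻¹·Kᵀ·(x' − x̄) = [40]
z = y + H·x̄ = [40] + [-39] = [1]

z = [1]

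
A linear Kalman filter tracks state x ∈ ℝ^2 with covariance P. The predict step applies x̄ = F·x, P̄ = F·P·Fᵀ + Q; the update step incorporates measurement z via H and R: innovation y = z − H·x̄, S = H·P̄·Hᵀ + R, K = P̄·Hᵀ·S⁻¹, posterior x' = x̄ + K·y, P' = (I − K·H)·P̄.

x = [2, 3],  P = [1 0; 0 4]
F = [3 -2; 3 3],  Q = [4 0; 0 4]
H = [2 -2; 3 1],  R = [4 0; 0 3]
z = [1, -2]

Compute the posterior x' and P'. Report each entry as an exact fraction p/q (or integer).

x' = [-706/2187, -143/243]
P' = [4871/19683 -5/2187; -5/2187 179/243]

x̄ = F·x = [0, 15]
P̄ = F·P·Fᵀ + Q = [29 -15; -15 49]
y = z − H·x̄ = [31, -17]
S = H·P̄·Hᵀ + R = [436 136; 136 223]
K = P̄·Hᵀ·S⁻¹ = [2458/19683 4856/19683; -808/2187 532/2187]
x' = x̄ + K·y = [-706/2187, -143/243]
P' = (I − K·H)·P̄ = [4871/19683 -5/2187; -5/2187 179/243]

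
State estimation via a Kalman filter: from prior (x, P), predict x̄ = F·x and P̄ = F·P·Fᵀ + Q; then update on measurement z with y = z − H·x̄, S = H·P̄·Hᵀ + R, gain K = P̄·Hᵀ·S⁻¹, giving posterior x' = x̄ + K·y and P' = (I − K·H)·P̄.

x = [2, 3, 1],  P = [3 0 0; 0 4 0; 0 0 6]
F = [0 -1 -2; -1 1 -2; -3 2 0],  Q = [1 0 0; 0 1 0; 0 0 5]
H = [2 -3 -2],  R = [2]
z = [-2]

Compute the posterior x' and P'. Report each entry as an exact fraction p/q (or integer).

x' = [-1530/313, -538/313, -815/626]
P' = [8979/313 6890/313 -1363/313; 6890/313 5966/313 -2014/313; -1363/313 -2014/313 3479/626]

x̄ = F·x = [-5, -1, 0]
P̄ = F·P·Fᵀ + Q = [29 20 -8; 20 32 17; -8 17 48]
y = z − H·x̄ = [5]
S = H·P̄·Hᵀ + R = [626]
K = P̄·Hᵀ·S⁻¹ = [7/313; -45/313; -163/626]
x' = x̄ + K·y = [-1530/313, -538/313, -815/626]
P' = (I − K·H)·P̄ = [8979/313 6890/313 -1363/313; 6890/313 5966/313 -2014/313; -1363/313 -2014/313 3479/626]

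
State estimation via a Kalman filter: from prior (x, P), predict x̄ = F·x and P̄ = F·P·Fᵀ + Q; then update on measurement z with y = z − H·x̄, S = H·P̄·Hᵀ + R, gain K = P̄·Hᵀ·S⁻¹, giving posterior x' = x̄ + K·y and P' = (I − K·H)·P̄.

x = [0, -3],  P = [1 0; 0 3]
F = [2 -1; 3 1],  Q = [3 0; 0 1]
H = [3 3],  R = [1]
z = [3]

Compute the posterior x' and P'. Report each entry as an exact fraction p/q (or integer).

x̄ = F·x = [3, -3]
P̄ = F·P·Fᵀ + Q = [10 3; 3 13]
y = z − H·x̄ = [3]
S = H·P̄·Hᵀ + R = [262]
K = P̄·Hᵀ·S⁻¹ = [39/262; 24/131]
x' = x̄ + K·y = [903/262, -321/131]
P' = (I − K·H)·P̄ = [1099/262 -543/131; -543/131 551/131]

x' = [903/262, -321/131]
P' = [1099/262 -543/131; -543/131 551/131]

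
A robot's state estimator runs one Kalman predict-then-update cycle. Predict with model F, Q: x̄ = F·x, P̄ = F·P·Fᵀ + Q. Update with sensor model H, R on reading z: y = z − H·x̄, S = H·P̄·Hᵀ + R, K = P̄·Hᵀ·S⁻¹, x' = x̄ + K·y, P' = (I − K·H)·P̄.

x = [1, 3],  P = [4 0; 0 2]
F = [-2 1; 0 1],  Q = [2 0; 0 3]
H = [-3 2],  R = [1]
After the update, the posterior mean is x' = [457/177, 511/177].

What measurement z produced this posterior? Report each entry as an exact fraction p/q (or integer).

z = [-2]

x̄ = F·x = [1, 3]
P̄ = F·P·Fᵀ + Q = [20 2; 2 5]
S = H·P̄·Hᵀ + R = [177]
K = P̄·Hᵀ·S⁻¹ = [-56/177; 4/177]
x' − x̄ = [280/177, -20/177] = K·y
y = (KᵀK)⁻¹·Kᵀ·(x' − x̄) = [-5]
z = y + H·x̄ = [-5] + [3] = [-2]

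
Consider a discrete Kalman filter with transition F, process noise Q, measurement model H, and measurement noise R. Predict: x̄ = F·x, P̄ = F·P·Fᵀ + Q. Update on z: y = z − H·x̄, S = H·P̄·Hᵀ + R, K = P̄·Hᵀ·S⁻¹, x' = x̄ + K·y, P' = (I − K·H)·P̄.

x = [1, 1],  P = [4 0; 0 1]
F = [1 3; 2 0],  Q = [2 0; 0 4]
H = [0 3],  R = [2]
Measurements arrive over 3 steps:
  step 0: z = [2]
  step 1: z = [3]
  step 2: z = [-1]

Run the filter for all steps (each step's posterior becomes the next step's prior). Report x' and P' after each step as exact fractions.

step 0: x̄ = F·x = [4, 2]
step 0: P̄ = F·P·Fᵀ + Q = [15 8; 8 20]
step 0: y = z − H·x̄ = [-4]
step 0: S = H·P̄·Hᵀ + R = [182]
step 0: K = P̄·Hᵀ·S⁻¹ = [12/91; 30/91]
step 0: x' = x̄ + K·y = [316/91, 62/91]
step 0: P' = (I − K·H)·P̄ = [1077/91 8/91; 8/91 20/91]
step 1: x̄ = F·x = [502/91, 632/91]
step 1: P̄ = F·P·Fᵀ + Q = [1487/91 2202/91; 2202/91 4672/91]
step 1: y = z − H·x̄ = [-1623/91]
step 1: S = H·P̄·Hᵀ + R = [42230/91]
step 1: K = P̄·Hᵀ·S⁻¹ = [3303/21115; 7008/21115]
step 1: x' = x̄ + K·y = [57571/21115, 21656/21115]
step 1: P' = (I − K·H)·P̄ = [105257/21115 2202/21115; 2202/21115 4672/21115]
step 2: x̄ = F·x = [122539/21115, 115142/21115]
step 2: P̄ = F·P·Fᵀ + Q = [202747/21115 223726/21115; 223726/21115 505488/21115]
step 2: y = z − H·x̄ = [-366541/21115]
step 2: S = H·P̄·Hᵀ + R = [4591622/21115]
step 2: K = P̄·Hᵀ·S⁻¹ = [335589/2295811; 758232/2295811]
step 2: x' = x̄ + K·y = [1071136/327973, -91870/327973]
step 2: P' = (I − K·H)·P̄ = [11377165/2295811 223726/2295811; 223726/2295811 505488/2295811]

step 0: x' = [316/91, 62/91], P' = [1077/91 8/91; 8/91 20/91]
step 1: x' = [57571/21115, 21656/21115], P' = [105257/21115 2202/21115; 2202/21115 4672/21115]
step 2: x' = [1071136/327973, -91870/327973], P' = [11377165/2295811 223726/2295811; 223726/2295811 505488/2295811]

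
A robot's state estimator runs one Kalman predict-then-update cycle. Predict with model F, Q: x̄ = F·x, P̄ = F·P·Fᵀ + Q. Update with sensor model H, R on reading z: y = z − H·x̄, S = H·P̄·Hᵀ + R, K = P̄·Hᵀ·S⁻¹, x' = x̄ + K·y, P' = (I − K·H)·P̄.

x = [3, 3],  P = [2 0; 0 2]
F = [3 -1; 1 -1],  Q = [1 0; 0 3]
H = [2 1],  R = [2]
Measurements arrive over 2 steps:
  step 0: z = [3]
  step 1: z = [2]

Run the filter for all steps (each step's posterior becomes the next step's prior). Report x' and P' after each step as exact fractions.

step 0: x̄ = F·x = [6, 0]
step 0: P̄ = F·P·Fᵀ + Q = [21 8; 8 7]
step 0: y = z − H·x̄ = [-9]
step 0: S = H·P̄·Hᵀ + R = [125]
step 0: K = P̄·Hᵀ·S⁻¹ = [2/5; 23/125]
step 0: x' = x̄ + K·y = [12/5, -207/125]
step 0: P' = (I − K·H)·P̄ = [1 -6/5; -6/5 346/125]
step 1: x̄ = F·x = [1107/125, 507/125]
step 1: P̄ = F·P·Fᵀ + Q = [2496/125 1321/125; 1321/125 1146/125]
step 1: y = z − H·x̄ = [-2471/125]
step 1: S = H·P̄·Hᵀ + R = [16664/125]
step 1: K = P̄·Hᵀ·S⁻¹ = [6313/16664; 947/4166]
step 1: x' = x̄ + K·y = [22781/16664, -1823/4166]
step 1: P' = (I − K·H)·P̄ = [13915/16664 -3801/4166; -3801/4166 4748/2083]

step 0: x' = [12/5, -207/125], P' = [1 -6/5; -6/5 346/125]
step 1: x' = [22781/16664, -1823/4166], P' = [13915/16664 -3801/4166; -3801/4166 4748/2083]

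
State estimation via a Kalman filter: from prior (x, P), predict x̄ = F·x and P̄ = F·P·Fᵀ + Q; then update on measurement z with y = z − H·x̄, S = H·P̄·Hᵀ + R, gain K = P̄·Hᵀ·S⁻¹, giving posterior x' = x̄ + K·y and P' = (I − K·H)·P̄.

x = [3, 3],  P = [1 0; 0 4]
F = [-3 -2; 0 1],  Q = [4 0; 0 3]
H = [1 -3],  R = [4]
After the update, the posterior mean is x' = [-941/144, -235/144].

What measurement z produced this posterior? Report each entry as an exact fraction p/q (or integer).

x̄ = F·x = [-15, 3]
P̄ = F·P·Fᵀ + Q = [29 -8; -8 7]
S = H·P̄·Hᵀ + R = [144]
K = P̄·Hᵀ·S⁻¹ = [53/144; -29/144]
x' − x̄ = [1219/144, -667/144] = K·y
y = (KᵀK)⁻¹·Kᵀ·(x' − x̄) = [23]
z = y + H·x̄ = [23] + [-24] = [-1]

z = [-1]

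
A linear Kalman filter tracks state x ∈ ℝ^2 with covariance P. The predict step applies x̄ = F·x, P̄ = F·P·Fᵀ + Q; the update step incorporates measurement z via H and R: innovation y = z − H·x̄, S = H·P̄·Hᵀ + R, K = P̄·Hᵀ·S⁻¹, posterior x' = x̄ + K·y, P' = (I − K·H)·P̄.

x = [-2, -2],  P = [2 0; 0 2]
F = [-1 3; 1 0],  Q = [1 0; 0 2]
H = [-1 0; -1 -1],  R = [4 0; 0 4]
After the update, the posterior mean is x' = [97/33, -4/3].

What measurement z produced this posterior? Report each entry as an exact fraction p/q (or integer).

x̄ = F·x = [-4, -2]
P̄ = F·P·Fᵀ + Q = [21 -2; -2 4]
S = H·P̄·Hᵀ + R = [25 19; 19 25]
K = P̄·Hᵀ·S⁻¹ = [-41/66 -19/66; 1/3 -1/3]
x' − x̄ = [229/33, 2/3] = K·y
y = (KᵀK)⁻¹·Kᵀ·(x' − x̄) = [-7, -9]
z = y + H·x̄ = [-7, -9] + [4, 6] = [-3, -3]

z = [-3, -3]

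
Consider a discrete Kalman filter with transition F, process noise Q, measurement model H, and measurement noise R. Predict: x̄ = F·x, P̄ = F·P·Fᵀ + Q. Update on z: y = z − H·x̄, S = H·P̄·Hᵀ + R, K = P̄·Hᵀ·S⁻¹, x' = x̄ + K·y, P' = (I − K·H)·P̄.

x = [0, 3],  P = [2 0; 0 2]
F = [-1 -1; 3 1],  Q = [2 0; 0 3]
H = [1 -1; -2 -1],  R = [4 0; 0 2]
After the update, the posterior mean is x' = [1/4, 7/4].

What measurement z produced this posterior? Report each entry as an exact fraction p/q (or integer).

x̄ = F·x = [-3, 3]
P̄ = F·P·Fᵀ + Q = [6 -8; -8 23]
S = H·P̄·Hᵀ + R = [49 3; 3 17]
K = P̄·Hᵀ·S⁻¹ = [125/412 -119/412; -253/412 -125/412]
x' − x̄ = [13/4, -5/4] = K·y
y = (KᵀK)⁻¹·Kᵀ·(x' − x̄) = [5, -6]
z = y + H·x̄ = [5, -6] + [-6, 3] = [-1, -3]

z = [-1, -3]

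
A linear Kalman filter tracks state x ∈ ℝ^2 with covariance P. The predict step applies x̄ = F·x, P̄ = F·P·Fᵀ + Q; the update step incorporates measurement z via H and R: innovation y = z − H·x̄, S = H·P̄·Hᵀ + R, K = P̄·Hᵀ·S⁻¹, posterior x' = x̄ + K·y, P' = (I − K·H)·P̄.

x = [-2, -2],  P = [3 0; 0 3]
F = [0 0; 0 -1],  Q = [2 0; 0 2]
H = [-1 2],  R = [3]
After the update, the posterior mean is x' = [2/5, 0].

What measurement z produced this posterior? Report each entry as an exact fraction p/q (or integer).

z = [-1]

x̄ = F·x = [0, 2]
P̄ = F·P·Fᵀ + Q = [2 0; 0 5]
S = H·P̄·Hᵀ + R = [25]
K = P̄·Hᵀ·S⁻¹ = [-2/25; 2/5]
x' − x̄ = [2/5, -2] = K·y
y = (KᵀK)⁻¹·Kᵀ·(x' − x̄) = [-5]
z = y + H·x̄ = [-5] + [4] = [-1]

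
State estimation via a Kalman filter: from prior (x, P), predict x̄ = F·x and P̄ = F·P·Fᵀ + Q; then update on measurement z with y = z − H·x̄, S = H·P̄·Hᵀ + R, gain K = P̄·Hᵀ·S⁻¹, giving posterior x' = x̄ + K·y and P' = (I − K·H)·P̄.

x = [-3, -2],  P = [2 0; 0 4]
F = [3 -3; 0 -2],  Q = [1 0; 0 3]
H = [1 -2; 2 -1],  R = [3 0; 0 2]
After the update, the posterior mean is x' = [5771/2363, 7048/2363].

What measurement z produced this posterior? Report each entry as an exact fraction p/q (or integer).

x̄ = F·x = [-3, 4]
P̄ = F·P·Fᵀ + Q = [55 24; 24 19]
S = H·P̄·Hᵀ + R = [38 28; 28 145]
K = P̄·Hᵀ·S⁻¹ = [-1393/4726 1536/2363; -1421/2363 747/2363]
x' − x̄ = [12860/2363, -2404/2363] = K·y
y = (KᵀK)⁻¹·Kᵀ·(x' − x̄) = [8, 12]
z = y + H·x̄ = [8, 12] + [-11, -10] = [-3, 2]

z = [-3, 2]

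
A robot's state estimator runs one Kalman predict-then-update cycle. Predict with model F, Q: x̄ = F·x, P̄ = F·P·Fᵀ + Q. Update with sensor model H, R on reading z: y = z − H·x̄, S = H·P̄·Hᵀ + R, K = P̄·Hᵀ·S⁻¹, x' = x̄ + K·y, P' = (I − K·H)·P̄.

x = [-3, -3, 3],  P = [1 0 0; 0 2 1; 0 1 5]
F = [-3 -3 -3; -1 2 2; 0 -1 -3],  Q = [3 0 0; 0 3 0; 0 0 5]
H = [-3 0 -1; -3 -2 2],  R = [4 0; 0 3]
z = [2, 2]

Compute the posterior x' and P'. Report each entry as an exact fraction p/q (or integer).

x' = [-22657/78412, -323005/235236, -274855/235236]
P' = [38733/78412 -84473/78412 -34655/78412; -84473/78412 1040743/235236 598009/235236; -34655/78412 598009/235236 515743/235236]

x̄ = F·x = [9, 3, -6]
P̄ = F·P·Fᵀ + Q = [93 -51 63; -51 40 -42; 63 -42 58]
y = z − H·x̄ = [23, 47]
S = H·P̄·Hᵀ + R = [1277 142; 142 200]
K = P̄·Hᵀ·S⁻¹ = [-10193/39206 -5521/78412; 20281/117618 -41737/235236; -25481/117618 49121/235236]
x' = x̄ + K·y = [-22657/78412, -323005/235236, -274855/235236]
P' = (I − K·H)·P̄ = [38733/78412 -84473/78412 -34655/78412; -84473/78412 1040743/235236 598009/235236; -34655/78412 598009/235236 515743/235236]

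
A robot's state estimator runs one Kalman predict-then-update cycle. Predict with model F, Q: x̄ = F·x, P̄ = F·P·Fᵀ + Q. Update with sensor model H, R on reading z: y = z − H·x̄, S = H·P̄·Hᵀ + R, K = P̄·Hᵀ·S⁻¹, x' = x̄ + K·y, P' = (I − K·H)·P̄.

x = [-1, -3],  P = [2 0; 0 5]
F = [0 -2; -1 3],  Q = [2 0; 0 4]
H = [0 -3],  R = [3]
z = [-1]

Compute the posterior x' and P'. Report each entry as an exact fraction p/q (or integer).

x̄ = F·x = [6, -8]
P̄ = F·P·Fᵀ + Q = [22 -30; -30 51]
y = z − H·x̄ = [-25]
S = H·P̄·Hᵀ + R = [462]
K = P̄·Hᵀ·S⁻¹ = [15/77; -51/154]
x' = x̄ + K·y = [87/77, 43/154]
P' = (I − K·H)·P̄ = [344/77 -15/77; -15/77 51/154]

x' = [87/77, 43/154]
P' = [344/77 -15/77; -15/77 51/154]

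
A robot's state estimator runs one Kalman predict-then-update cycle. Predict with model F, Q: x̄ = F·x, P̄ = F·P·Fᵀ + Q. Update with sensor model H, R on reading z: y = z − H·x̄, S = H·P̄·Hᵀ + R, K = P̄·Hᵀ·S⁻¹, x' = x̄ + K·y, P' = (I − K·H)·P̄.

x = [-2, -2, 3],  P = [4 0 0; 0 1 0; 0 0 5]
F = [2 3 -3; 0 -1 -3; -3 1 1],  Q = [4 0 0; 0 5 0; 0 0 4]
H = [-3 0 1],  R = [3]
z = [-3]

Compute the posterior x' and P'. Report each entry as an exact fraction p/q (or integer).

x̄ = F·x = [-19, -7, 7]
P̄ = F·P·Fᵀ + Q = [74 42 -36; 42 51 -16; -36 -16 46]
y = z − H·x̄ = [-67]
S = H·P̄·Hᵀ + R = [931]
K = P̄·Hᵀ·S⁻¹ = [-258/931; -142/931; 22/133]
x' = x̄ + K·y = [-403/931, 2997/931, -543/133]
P' = (I − K·H)·P̄ = [2330/931 2466/931 888/133; 2466/931 27317/931 996/133; 888/133 996/133 390/19]

x' = [-403/931, 2997/931, -543/133]
P' = [2330/931 2466/931 888/133; 2466/931 27317/931 996/133; 888/133 996/133 390/19]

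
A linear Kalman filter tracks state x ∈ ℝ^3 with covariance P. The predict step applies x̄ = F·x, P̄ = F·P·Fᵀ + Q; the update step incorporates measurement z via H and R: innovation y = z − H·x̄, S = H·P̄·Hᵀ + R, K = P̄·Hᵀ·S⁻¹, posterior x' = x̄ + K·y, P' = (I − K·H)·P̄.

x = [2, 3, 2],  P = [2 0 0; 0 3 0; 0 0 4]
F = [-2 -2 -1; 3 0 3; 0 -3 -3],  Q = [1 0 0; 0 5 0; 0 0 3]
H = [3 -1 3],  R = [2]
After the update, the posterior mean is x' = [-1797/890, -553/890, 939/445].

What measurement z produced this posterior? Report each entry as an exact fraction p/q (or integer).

z = [1]

x̄ = F·x = [-12, 12, -15]
P̄ = F·P·Fᵀ + Q = [25 -24 30; -24 59 -36; 30 -36 66]
S = H·P̄·Hᵀ + R = [1780]
K = P̄·Hᵀ·S⁻¹ = [189/1780; -239/1780; 81/445]
x' − x̄ = [8883/890, -11233/890, 7614/445] = K·y
y = (KᵀK)⁻¹·Kᵀ·(x' − x̄) = [94]
z = y + H·x̄ = [94] + [-93] = [1]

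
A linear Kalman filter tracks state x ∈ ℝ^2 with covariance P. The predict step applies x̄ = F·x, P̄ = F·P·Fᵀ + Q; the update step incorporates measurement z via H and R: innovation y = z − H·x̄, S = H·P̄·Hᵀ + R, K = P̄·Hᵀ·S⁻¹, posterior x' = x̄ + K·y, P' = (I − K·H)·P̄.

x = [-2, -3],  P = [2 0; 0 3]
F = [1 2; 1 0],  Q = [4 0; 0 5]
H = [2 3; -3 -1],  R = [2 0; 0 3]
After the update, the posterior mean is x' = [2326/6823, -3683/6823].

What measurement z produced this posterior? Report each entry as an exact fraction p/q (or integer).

z = [-1, -1]

x̄ = F·x = [-8, -2]
P̄ = F·P·Fᵀ + Q = [18 2; 2 7]
S = H·P̄·Hᵀ + R = [161 -151; -151 184]
K = P̄·Hᵀ·S⁻¹ = [-728/6823 -2674/6823; 2637/6823 1682/6823]
x' − x̄ = [56910/6823, 9963/6823] = K·y
y = (KᵀK)⁻¹·Kᵀ·(x' − x̄) = [21, -27]
z = y + H·x̄ = [21, -27] + [-22, 26] = [-1, -1]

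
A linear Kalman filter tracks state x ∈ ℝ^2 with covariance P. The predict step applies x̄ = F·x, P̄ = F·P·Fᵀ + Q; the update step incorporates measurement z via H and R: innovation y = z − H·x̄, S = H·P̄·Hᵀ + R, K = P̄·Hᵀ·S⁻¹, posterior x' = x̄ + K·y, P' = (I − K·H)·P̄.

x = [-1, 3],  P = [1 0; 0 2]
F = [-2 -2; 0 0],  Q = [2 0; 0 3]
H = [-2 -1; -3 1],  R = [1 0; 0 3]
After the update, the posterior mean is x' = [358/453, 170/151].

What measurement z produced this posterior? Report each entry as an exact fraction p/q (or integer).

z = [-3, -1]

x̄ = F·x = [-4, 0]
P̄ = F·P·Fᵀ + Q = [14 0; 0 3]
S = H·P̄·Hᵀ + R = [60 81; 81 132]
K = P̄·Hᵀ·S⁻¹ = [-98/453 -28/151; -71/151 47/151]
x' − x̄ = [2170/453, 170/151] = K·y
y = (KᵀK)⁻¹·Kᵀ·(x' − x̄) = [-11, -13]
z = y + H·x̄ = [-11, -13] + [8, 12] = [-3, -1]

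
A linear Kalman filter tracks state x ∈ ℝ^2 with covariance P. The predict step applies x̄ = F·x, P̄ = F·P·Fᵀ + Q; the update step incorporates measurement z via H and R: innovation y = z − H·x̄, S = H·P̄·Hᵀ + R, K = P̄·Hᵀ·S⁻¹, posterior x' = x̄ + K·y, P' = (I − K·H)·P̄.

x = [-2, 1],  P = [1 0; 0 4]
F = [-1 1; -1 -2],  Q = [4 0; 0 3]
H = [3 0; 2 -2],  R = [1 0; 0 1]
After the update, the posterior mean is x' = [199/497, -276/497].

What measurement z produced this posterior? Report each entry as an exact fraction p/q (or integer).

x̄ = F·x = [3, 0]
P̄ = F·P·Fᵀ + Q = [9 -7; -7 20]
S = H·P̄·Hᵀ + R = [82 96; 96 173]
K = P̄·Hᵀ·S⁻¹ = [1599/4970 16/2485; 1551/4970 -1206/2485]
x' − x̄ = [-1292/497, -276/497] = K·y
y = (KᵀK)⁻¹·Kᵀ·(x' − x̄) = [-8, -4]
z = y + H·x̄ = [-8, -4] + [9, 6] = [1, 2]

z = [1, 2]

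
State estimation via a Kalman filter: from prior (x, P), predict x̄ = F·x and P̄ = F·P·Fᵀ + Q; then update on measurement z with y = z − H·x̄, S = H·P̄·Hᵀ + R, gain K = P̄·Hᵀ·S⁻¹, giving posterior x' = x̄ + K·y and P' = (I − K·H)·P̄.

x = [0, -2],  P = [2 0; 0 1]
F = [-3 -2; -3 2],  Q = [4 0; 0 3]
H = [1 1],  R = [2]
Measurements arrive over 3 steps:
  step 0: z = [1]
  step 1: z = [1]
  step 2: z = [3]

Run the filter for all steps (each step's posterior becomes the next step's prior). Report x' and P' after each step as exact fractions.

step 0: x̄ = F·x = [4, -4]
step 0: P̄ = F·P·Fᵀ + Q = [26 14; 14 25]
step 0: y = z − H·x̄ = [1]
step 0: S = H·P̄·Hᵀ + R = [81]
step 0: K = P̄·Hᵀ·S⁻¹ = [40/81; 13/27]
step 0: x' = x̄ + K·y = [364/81, -95/27]
step 0: P' = (I − K·H)·P̄ = [506/81 -142/27; -142/27 56/9]
step 1: x̄ = F·x = [-58/9, -554/27]
step 1: P̄ = F·P·Fᵀ + Q = [22 94/3; 94/3 1325/9]
step 1: y = z − H·x̄ = [755/27]
step 1: S = H·P̄·Hᵀ + R = [2105/9]
step 1: K = P̄·Hᵀ·S⁻¹ = [96/421; 1607/2105]
step 1: x' = x̄ + K·y = [-86/1263, 349/421]
step 1: P' = (I − K·H)·P̄ = [4142/421 -3950/421; -3950/421 22964/2105]
step 2: x̄ = F·x = [-612/421, 784/421]
step 2: P̄ = F·P·Fᵀ + Q = [49666/2105 94534/2105; 94534/2105 521561/2105]
step 2: y = z − H·x̄ = [1091/421]
step 2: S = H·P̄·Hᵀ + R = [152901/421]
step 2: K = P̄·Hᵀ·S⁻¹ = [4120/21843; 13691/16989]
step 2: x' = x̄ + K·y = [-21076/21843, 67117/16989]
step 2: P' = (I − K·H)·P̄ = [1165678/109215 -124942/12135; -124942/12135 337168/28315]

step 0: x' = [364/81, -95/27], P' = [506/81 -142/27; -142/27 56/9]
step 1: x' = [-86/1263, 349/421], P' = [4142/421 -3950/421; -3950/421 22964/2105]
step 2: x' = [-21076/21843, 67117/16989], P' = [1165678/109215 -124942/12135; -124942/12135 337168/28315]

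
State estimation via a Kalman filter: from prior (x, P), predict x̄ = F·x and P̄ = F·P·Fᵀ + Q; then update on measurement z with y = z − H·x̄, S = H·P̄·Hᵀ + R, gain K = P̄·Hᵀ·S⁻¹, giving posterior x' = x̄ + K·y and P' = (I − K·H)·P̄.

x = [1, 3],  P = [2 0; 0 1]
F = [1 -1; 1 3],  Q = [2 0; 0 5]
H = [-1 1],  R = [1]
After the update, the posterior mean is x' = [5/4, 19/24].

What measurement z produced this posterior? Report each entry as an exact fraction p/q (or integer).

x̄ = F·x = [-2, 10]
P̄ = F·P·Fᵀ + Q = [5 -1; -1 16]
S = H·P̄·Hᵀ + R = [24]
K = P̄·Hᵀ·S⁻¹ = [-1/4; 17/24]
x' − x̄ = [13/4, -221/24] = K·y
y = (KᵀK)⁻¹·Kᵀ·(x' − x̄) = [-13]
z = y + H·x̄ = [-13] + [12] = [-1]

z = [-1]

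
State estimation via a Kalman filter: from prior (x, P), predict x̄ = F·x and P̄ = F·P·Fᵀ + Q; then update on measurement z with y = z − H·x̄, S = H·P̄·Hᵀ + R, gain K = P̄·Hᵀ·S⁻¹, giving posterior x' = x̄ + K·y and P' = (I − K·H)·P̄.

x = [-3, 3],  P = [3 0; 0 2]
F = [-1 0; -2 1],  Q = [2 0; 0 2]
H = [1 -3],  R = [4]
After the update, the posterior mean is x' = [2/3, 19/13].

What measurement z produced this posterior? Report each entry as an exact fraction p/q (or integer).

z = [-3]

x̄ = F·x = [3, 9]
P̄ = F·P·Fᵀ + Q = [5 6; 6 16]
S = H·P̄·Hᵀ + R = [117]
K = P̄·Hᵀ·S⁻¹ = [-1/9; -14/39]
x' − x̄ = [-7/3, -98/13] = K·y
y = (KᵀK)⁻¹·Kᵀ·(x' − x̄) = [21]
z = y + H·x̄ = [21] + [-24] = [-3]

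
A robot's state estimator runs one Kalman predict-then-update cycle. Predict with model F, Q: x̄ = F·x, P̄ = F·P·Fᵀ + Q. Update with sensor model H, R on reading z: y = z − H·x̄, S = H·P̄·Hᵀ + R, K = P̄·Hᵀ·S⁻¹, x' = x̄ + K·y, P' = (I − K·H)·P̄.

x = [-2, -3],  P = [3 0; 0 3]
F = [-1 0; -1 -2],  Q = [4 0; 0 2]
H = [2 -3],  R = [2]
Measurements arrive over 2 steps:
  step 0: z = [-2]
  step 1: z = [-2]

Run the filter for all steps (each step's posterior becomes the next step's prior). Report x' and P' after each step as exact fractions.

step 0: x̄ = F·x = [2, 8]
step 0: P̄ = F·P·Fᵀ + Q = [7 3; 3 17]
step 0: y = z − H·x̄ = [18]
step 0: S = H·P̄·Hᵀ + R = [147]
step 0: K = P̄·Hᵀ·S⁻¹ = [5/147; -15/49]
step 0: x' = x̄ + K·y = [128/49, 122/49]
step 0: P' = (I − K·H)·P̄ = [1004/147 222/49; 222/49 158/49]
step 1: x̄ = F·x = [-128/49, -372/49]
step 1: P̄ = F·P·Fᵀ + Q = [1592/147 2336/147; 2336/147 5858/147]
step 1: y = z − H·x̄ = [-958/49]
step 1: S = H·P̄·Hᵀ + R = [31352/147]
step 1: K = P̄·Hᵀ·S⁻¹ = [-478/3919; -6451/15676]
step 1: x' = x̄ + K·y = [-892/3919, 3557/7838]
step 1: P' = (I − K·H)·P̄ = [30008/3919 20324/3919; 20324/3919 29249/7838]

step 0: x' = [128/49, 122/49], P' = [1004/147 222/49; 222/49 158/49]
step 1: x' = [-892/3919, 3557/7838], P' = [30008/3919 20324/3919; 20324/3919 29249/7838]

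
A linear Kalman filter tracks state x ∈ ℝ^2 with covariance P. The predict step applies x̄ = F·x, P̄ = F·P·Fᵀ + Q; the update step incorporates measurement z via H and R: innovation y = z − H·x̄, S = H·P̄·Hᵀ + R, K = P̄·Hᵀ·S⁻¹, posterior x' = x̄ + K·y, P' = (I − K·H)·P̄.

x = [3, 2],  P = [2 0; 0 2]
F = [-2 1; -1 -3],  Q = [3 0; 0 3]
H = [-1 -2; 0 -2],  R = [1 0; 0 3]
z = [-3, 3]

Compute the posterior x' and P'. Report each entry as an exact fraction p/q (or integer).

x̄ = F·x = [-4, -9]
P̄ = F·P·Fᵀ + Q = [13 -2; -2 23]
y = z − H·x̄ = [-25, -15]
S = H·P̄·Hᵀ + R = [98 88; 88 95]
K = P̄·Hᵀ·S⁻¹ = [-1207/1566 592/783; -22/261 -106/261]
x' = x̄ + K·y = [6151/1566, -209/261]
P' = (I − K·H)·P̄ = [4759/1566 -296/261; -296/261 53/87]

x' = [6151/1566, -209/261]
P' = [4759/1566 -296/261; -296/261 53/87]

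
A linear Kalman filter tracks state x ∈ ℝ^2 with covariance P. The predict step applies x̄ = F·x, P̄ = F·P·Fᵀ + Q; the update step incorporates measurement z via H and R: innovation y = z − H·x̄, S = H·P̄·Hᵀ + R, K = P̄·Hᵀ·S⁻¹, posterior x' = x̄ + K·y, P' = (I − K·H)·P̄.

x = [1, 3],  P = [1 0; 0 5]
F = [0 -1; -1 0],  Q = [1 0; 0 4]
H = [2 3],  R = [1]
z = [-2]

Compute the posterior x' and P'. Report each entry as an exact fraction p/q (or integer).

x' = [-9/5, 1/2]
P' = [138/35 -18/7; -18/7 25/14]

x̄ = F·x = [-3, -1]
P̄ = F·P·Fᵀ + Q = [6 0; 0 5]
y = z − H·x̄ = [7]
S = H·P̄·Hᵀ + R = [70]
K = P̄·Hᵀ·S⁻¹ = [6/35; 3/14]
x' = x̄ + K·y = [-9/5, 1/2]
P' = (I − K·H)·P̄ = [138/35 -18/7; -18/7 25/14]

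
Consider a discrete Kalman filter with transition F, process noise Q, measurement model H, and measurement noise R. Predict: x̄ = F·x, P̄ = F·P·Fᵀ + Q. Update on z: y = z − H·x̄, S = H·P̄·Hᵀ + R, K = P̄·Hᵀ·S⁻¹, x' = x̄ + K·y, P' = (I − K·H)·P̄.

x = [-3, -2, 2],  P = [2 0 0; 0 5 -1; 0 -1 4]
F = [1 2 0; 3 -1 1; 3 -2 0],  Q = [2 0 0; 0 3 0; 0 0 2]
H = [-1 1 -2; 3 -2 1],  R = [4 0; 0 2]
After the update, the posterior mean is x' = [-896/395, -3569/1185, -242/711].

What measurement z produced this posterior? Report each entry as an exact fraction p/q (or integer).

x̄ = F·x = [-7, -5, -5]
P̄ = F·P·Fᵀ + Q = [24 -6 -14; -6 32 30; -14 30 40]
S = H·P̄·Hᵀ + R = [56 2; 2 254]
K = P̄·Hᵀ·S⁻¹ = [-18/395 109/395; -457/1185 -239/1185; -451/711 -170/711]
x' − x̄ = [1869/395, 2356/1185, 3313/711] = K·y
y = (KᵀK)⁻¹·Kᵀ·(x' − x̄) = [-13, 15]
z = y + H·x̄ = [-13, 15] + [12, -16] = [-1, -1]

z = [-1, -1]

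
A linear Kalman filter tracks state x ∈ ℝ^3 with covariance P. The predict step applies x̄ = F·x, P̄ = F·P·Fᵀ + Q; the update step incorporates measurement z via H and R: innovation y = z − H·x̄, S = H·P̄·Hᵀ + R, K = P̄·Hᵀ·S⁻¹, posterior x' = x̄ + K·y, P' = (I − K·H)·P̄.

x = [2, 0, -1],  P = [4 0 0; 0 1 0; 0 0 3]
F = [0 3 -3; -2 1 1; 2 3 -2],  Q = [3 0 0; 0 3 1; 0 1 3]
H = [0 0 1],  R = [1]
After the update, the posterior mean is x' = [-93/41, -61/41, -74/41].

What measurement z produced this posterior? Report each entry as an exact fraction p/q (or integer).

z = [-2]

x̄ = F·x = [3, -5, 6]
P̄ = F·P·Fᵀ + Q = [39 -6 27; -6 23 -18; 27 -18 40]
S = H·P̄·Hᵀ + R = [41]
K = P̄·Hᵀ·S⁻¹ = [27/41; -18/41; 40/41]
x' − x̄ = [-216/41, 144/41, -320/41] = K·y
y = (KᵀK)⁻¹·Kᵀ·(x' − x̄) = [-8]
z = y + H·x̄ = [-8] + [6] = [-2]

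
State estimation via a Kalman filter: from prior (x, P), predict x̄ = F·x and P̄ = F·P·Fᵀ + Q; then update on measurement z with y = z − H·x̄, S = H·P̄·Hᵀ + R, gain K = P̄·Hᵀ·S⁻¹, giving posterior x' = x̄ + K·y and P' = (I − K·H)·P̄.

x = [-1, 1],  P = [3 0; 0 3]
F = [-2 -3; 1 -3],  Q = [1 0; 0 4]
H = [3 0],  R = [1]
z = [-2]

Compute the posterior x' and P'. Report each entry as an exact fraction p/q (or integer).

x̄ = F·x = [-1, -4]
P̄ = F·P·Fᵀ + Q = [40 21; 21 34]
y = z − H·x̄ = [1]
S = H·P̄·Hᵀ + R = [361]
K = P̄·Hᵀ·S⁻¹ = [120/361; 63/361]
x' = x̄ + K·y = [-241/361, -1381/361]
P' = (I − K·H)·P̄ = [40/361 21/361; 21/361 8305/361]

x' = [-241/361, -1381/361]
P' = [40/361 21/361; 21/361 8305/361]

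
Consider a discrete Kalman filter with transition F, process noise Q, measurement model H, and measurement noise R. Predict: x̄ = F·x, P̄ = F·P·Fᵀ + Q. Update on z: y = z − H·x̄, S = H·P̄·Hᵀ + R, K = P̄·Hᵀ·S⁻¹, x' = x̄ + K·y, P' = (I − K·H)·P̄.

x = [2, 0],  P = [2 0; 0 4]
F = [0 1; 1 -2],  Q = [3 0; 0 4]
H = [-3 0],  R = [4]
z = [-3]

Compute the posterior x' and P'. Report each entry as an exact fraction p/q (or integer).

x̄ = F·x = [0, 2]
P̄ = F·P·Fᵀ + Q = [7 -8; -8 22]
y = z − H·x̄ = [-3]
S = H·P̄·Hᵀ + R = [67]
K = P̄·Hᵀ·S⁻¹ = [-21/67; 24/67]
x' = x̄ + K·y = [63/67, 62/67]
P' = (I − K·H)·P̄ = [28/67 -32/67; -32/67 898/67]

x' = [63/67, 62/67]
P' = [28/67 -32/67; -32/67 898/67]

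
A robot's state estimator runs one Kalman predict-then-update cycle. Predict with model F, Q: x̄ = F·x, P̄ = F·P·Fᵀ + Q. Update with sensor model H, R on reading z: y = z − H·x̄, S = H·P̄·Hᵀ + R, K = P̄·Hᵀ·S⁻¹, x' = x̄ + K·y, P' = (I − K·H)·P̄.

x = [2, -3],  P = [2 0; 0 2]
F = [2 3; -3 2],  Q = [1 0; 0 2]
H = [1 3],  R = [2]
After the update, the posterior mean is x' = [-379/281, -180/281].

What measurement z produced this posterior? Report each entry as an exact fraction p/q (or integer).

z = [-3]

x̄ = F·x = [-5, -12]
P̄ = F·P·Fᵀ + Q = [27 0; 0 28]
S = H·P̄·Hᵀ + R = [281]
K = P̄·Hᵀ·S⁻¹ = [27/281; 84/281]
x' − x̄ = [1026/281, 3192/281] = K·y
y = (KᵀK)⁻¹·Kᵀ·(x' − x̄) = [38]
z = y + H·x̄ = [38] + [-41] = [-3]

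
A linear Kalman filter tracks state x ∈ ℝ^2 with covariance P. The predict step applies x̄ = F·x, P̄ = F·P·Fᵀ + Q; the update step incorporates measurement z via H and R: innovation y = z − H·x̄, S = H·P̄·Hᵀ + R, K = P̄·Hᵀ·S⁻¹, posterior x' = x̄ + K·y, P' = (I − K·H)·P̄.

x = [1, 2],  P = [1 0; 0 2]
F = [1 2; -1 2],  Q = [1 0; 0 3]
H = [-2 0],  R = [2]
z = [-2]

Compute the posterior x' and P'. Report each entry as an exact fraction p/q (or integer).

x̄ = F·x = [5, 3]
P̄ = F·P·Fᵀ + Q = [10 7; 7 12]
y = z − H·x̄ = [8]
S = H·P̄·Hᵀ + R = [42]
K = P̄·Hᵀ·S⁻¹ = [-10/21; -1/3]
x' = x̄ + K·y = [25/21, 1/3]
P' = (I − K·H)·P̄ = [10/21 1/3; 1/3 22/3]

x' = [25/21, 1/3]
P' = [10/21 1/3; 1/3 22/3]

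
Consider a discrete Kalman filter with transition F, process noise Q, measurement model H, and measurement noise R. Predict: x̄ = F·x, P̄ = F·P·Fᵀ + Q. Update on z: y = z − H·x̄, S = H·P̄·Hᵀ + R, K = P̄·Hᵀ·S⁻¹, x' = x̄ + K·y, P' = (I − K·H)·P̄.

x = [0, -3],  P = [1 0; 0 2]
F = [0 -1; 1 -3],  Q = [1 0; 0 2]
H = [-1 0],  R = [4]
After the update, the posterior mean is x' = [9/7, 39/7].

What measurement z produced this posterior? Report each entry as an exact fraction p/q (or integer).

x̄ = F·x = [3, 9]
P̄ = F·P·Fᵀ + Q = [3 6; 6 21]
S = H·P̄·Hᵀ + R = [7]
K = P̄·Hᵀ·S⁻¹ = [-3/7; -6/7]
x' − x̄ = [-12/7, -24/7] = K·y
y = (KᵀK)⁻¹·Kᵀ·(x' − x̄) = [4]
z = y + H·x̄ = [4] + [-3] = [1]

z = [1]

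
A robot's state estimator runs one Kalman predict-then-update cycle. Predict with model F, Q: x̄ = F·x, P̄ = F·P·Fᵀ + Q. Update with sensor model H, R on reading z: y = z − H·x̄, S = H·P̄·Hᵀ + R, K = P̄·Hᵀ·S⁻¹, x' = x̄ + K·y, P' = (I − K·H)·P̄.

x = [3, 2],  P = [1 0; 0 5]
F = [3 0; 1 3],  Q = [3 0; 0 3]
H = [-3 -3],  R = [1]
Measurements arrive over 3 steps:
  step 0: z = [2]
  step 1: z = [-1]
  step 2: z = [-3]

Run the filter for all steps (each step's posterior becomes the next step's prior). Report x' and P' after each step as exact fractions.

step 0: x̄ = F·x = [9, 9]
step 0: P̄ = F·P·Fᵀ + Q = [12 3; 3 49]
step 0: y = z − H·x̄ = [56]
step 0: S = H·P̄·Hᵀ + R = [604]
step 0: K = P̄·Hᵀ·S⁻¹ = [-45/604; -39/151]
step 0: x' = x̄ + K·y = [729/151, -825/151]
step 0: P' = (I − K·H)·P̄ = [5223/604 -1302/151; -1302/151 1315/151]
step 1: x̄ = F·x = [2187/151, -1746/151]
step 1: P̄ = F·P·Fᵀ + Q = [48819/604 -31203/604; -31203/604 23127/604]
step 1: y = z − H·x̄ = [1172/151]
step 1: S = H·P̄·Hᵀ + R = [21616/151]
step 1: K = P̄·Hᵀ·S⁻¹ = [-3303/5404; 6057/21616]
step 1: x' = x̄ + K·y = [13158/1351, -50733/5404]
step 1: P' = (I − K·H)·P̄ = [147783/5404 -73341/2702; -73341/2702 584709/21616]
step 2: x̄ = F·x = [39474/1351, -99567/5404]
step 2: P̄ = F·P·Fᵀ + Q = [1346259/5404 -876789/5404; -876789/5404 2397993/21616]
step 2: y = z − H·x̄ = [158775/5404]
step 2: S = H·P̄·Hᵀ + R = [6940069/21616]
step 2: K = P̄·Hᵀ·S⁻¹ = [-5633640/6940069; 3327489/6940069]
step 2: x' = x̄ + K·y = [37255356/6940069, -30103587/6940069]
step 2: P' = (I − K·H)·P̄ = [1042676121/27760276 -1035164601/27760276; -1035164601/27760276 1030727949/27760276]

step 0: x' = [729/151, -825/151], P' = [5223/604 -1302/151; -1302/151 1315/151]
step 1: x' = [13158/1351, -50733/5404], P' = [147783/5404 -73341/2702; -73341/2702 584709/21616]
step 2: x' = [37255356/6940069, -30103587/6940069], P' = [1042676121/27760276 -1035164601/27760276; -1035164601/27760276 1030727949/27760276]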